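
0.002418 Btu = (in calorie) 0.6097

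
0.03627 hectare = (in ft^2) 3904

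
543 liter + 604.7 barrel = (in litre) 9.668e+04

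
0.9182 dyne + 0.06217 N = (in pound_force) 0.01398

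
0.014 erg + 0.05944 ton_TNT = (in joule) 2.487e+08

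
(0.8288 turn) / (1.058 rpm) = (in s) 47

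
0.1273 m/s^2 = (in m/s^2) 0.1273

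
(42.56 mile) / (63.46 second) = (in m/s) 1079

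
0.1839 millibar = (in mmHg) 0.1379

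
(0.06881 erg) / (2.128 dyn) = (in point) 0.9166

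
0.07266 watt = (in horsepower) 9.744e-05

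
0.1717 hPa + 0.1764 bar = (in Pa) 1.766e+04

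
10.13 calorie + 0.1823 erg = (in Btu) 0.04017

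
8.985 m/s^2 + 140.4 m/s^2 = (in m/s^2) 149.4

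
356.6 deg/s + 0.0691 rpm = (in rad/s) 6.231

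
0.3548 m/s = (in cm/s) 35.48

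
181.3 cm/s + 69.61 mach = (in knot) 4.608e+04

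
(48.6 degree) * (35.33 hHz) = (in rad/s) 2997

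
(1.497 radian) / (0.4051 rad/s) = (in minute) 0.06159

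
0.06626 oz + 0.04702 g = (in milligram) 1925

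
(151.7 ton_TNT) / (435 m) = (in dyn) 1.459e+14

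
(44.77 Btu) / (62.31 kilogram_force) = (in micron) 7.73e+07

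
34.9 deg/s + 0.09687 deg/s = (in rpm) 5.833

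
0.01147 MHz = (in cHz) 1.147e+06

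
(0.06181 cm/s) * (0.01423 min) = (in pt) 1.496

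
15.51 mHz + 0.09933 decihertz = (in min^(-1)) 1.527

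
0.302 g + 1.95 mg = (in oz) 0.01072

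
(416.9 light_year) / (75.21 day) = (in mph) 1.358e+12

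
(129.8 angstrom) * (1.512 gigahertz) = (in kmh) 70.65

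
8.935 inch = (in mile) 0.000141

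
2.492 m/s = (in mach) 0.007319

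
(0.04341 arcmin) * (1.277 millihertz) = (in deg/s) 9.239e-07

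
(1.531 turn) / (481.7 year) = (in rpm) 6.047e-09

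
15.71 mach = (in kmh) 1.926e+04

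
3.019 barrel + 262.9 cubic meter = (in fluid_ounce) 8.906e+06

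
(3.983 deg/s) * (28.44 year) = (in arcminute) 2.143e+11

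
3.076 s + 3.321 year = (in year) 3.321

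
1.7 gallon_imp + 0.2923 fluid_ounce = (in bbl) 0.04866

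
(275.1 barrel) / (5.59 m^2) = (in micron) 7.824e+06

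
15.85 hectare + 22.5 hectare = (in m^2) 3.835e+05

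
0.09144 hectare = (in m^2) 914.4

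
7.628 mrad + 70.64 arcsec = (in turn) 0.001269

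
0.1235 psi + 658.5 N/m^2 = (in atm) 0.0149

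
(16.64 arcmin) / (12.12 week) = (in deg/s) 3.783e-08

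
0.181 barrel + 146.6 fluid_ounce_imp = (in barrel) 0.2072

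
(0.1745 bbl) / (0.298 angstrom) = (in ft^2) 1.002e+10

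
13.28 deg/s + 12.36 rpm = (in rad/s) 1.526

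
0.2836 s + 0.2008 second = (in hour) 0.0001346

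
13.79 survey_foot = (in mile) 0.002612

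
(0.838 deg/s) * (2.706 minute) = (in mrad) 2375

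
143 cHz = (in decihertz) 14.3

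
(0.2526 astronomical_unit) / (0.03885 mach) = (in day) 3.306e+04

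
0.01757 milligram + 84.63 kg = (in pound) 186.6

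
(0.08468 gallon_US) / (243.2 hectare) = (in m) 1.318e-10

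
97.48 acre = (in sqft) 4.246e+06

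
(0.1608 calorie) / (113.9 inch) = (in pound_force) 0.05228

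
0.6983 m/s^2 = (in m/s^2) 0.6983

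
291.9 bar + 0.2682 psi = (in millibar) 2.919e+05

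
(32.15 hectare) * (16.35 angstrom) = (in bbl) 0.003306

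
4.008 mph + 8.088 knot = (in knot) 11.57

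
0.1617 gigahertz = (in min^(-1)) 9.702e+09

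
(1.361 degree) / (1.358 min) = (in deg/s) 0.0167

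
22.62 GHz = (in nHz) 2.262e+19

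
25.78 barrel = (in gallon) 1083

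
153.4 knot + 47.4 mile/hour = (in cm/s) 1.001e+04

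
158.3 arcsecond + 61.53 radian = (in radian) 61.53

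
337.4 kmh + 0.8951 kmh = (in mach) 0.276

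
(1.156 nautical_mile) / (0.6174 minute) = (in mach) 0.1697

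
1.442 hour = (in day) 0.06008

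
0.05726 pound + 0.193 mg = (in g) 25.97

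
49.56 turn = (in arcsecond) 6.423e+07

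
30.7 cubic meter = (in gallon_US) 8110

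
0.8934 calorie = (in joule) 3.738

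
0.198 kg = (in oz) 6.984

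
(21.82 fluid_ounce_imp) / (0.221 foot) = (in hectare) 9.204e-07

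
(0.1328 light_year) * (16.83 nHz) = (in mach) 6.21e+04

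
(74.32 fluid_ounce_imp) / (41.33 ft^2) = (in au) 3.676e-15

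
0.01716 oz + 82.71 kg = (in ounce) 2918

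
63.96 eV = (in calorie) 2.449e-18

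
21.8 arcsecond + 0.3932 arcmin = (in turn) 3.502e-05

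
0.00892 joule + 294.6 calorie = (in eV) 7.693e+21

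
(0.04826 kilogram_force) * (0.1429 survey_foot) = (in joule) 0.02061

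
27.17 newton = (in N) 27.17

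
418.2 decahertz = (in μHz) 4.182e+09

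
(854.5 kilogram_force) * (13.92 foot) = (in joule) 3.555e+04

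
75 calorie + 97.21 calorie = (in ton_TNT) 1.722e-07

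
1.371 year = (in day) 500.4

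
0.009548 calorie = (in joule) 0.03995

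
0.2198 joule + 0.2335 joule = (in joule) 0.4533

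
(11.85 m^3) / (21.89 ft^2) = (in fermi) 5.827e+15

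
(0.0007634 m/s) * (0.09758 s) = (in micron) 74.49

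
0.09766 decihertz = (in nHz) 9.766e+06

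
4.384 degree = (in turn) 0.01218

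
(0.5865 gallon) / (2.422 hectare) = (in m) 9.167e-08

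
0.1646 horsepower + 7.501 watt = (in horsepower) 0.1747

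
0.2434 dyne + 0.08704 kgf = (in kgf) 0.08704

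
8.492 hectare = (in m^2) 8.492e+04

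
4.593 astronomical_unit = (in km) 6.871e+08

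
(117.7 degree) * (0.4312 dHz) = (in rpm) 0.8459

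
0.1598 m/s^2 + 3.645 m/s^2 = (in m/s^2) 3.805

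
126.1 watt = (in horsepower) 0.1691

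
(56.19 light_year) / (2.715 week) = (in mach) 9.508e+08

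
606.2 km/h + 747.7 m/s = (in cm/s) 9.161e+04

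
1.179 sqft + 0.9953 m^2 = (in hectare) 0.0001105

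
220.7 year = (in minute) 1.16e+08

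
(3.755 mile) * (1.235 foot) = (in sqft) 2.449e+04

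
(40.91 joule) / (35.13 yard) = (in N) 1.274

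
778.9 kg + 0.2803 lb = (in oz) 2.748e+04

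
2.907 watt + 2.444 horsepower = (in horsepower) 2.448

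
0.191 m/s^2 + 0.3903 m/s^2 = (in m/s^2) 0.5813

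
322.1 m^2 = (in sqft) 3467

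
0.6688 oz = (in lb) 0.0418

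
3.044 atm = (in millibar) 3084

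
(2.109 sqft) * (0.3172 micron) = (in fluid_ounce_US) 0.002102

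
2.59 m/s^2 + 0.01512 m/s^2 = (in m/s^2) 2.605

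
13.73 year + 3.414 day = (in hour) 1.204e+05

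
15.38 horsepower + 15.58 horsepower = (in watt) 2.309e+04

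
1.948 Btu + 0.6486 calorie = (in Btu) 1.951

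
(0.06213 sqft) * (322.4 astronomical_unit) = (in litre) 2.784e+14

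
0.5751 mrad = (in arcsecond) 118.6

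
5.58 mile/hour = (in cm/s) 249.4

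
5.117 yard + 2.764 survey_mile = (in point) 1.262e+07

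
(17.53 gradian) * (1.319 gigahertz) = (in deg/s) 2.081e+10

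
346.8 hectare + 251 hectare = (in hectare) 597.8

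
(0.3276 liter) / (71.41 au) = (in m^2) 3.067e-17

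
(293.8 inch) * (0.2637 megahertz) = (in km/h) 7.084e+06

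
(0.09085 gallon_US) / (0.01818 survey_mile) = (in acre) 2.905e-09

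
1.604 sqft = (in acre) 3.682e-05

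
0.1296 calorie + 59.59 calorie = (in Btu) 0.2368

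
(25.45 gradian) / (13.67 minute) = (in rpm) 0.004654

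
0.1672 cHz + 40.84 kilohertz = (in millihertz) 4.084e+07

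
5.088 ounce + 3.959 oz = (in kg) 0.2565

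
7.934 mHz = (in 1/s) 0.007934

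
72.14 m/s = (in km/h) 259.7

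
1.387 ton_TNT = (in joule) 5.803e+09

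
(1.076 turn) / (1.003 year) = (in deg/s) 1.225e-05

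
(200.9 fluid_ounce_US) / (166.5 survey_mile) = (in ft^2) 2.387e-07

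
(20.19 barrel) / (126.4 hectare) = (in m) 2.54e-06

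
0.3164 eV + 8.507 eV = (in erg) 1.414e-11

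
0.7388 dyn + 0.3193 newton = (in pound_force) 0.07178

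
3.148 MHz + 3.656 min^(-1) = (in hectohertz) 3.148e+04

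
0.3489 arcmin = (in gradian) 0.006461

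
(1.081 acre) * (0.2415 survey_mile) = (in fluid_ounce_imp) 5.984e+10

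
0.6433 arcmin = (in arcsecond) 38.6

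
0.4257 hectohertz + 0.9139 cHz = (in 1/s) 42.58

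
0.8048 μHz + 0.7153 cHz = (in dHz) 0.07154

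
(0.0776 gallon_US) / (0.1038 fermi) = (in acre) 6.993e+08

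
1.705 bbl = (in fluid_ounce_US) 9166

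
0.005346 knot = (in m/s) 0.00275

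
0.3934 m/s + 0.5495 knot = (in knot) 1.314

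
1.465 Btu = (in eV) 9.647e+21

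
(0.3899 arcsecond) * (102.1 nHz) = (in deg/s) 1.106e-11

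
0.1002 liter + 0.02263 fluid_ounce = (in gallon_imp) 0.02219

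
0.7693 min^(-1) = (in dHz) 0.1282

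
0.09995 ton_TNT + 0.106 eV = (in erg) 4.182e+15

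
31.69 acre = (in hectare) 12.82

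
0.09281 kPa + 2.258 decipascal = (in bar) 0.0009304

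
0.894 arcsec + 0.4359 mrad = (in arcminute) 1.513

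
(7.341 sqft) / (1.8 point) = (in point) 3.044e+06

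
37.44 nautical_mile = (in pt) 1.966e+08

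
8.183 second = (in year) 2.595e-07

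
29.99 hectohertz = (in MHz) 0.002999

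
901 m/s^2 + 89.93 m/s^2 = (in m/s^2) 990.9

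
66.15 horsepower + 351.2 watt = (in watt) 4.968e+04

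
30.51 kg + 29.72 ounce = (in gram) 3.135e+04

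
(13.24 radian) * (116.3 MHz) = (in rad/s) 1.54e+09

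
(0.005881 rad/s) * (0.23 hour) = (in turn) 0.775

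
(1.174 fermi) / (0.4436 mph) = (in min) 9.867e-17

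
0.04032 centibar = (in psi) 0.005848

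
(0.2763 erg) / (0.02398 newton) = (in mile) 7.16e-10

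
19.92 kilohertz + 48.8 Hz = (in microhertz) 1.997e+10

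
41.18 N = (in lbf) 9.258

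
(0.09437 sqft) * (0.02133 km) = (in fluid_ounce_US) 6323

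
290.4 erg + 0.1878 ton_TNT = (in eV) 4.904e+27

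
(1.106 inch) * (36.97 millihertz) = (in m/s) 0.001039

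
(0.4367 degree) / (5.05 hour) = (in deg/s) 2.402e-05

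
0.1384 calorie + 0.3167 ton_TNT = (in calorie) 3.167e+08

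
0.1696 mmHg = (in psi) 0.00328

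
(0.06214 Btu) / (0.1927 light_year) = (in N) 3.596e-14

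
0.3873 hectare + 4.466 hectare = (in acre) 11.99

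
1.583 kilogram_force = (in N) 15.52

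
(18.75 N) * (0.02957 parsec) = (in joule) 1.711e+16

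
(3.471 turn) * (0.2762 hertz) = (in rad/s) 6.024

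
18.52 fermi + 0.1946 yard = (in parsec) 5.767e-18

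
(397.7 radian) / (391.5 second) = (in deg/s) 58.2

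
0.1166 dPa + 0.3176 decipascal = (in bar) 4.342e-07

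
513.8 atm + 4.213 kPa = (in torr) 3.905e+05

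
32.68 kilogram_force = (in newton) 320.5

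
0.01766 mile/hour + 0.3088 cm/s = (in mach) 3.225e-05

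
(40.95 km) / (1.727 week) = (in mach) 0.0001151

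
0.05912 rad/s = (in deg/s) 3.387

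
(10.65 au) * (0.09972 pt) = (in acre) 1.385e+04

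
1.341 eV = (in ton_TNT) 5.135e-29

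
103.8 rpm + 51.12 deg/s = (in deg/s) 673.9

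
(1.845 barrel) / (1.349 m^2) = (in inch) 8.561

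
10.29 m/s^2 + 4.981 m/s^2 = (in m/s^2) 15.27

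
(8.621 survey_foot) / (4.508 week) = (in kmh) 3.47e-06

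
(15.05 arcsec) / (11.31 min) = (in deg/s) 6.161e-06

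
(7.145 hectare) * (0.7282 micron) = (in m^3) 0.05203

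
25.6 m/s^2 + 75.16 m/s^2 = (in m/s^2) 100.8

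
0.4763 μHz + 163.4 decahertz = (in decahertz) 163.4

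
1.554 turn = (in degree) 559.4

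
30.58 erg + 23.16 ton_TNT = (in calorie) 2.316e+10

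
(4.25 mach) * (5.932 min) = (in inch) 2.028e+07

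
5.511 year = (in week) 287.4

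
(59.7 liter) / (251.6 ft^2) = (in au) 1.707e-14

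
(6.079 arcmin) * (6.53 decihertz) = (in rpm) 0.01103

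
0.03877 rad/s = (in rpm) 0.3702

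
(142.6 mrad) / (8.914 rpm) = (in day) 1.768e-06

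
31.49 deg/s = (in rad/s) 0.5496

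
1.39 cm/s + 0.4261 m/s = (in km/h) 1.584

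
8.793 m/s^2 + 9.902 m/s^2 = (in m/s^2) 18.7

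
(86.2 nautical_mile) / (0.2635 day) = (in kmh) 25.24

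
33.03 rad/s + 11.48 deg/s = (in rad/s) 33.23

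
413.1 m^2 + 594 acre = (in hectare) 240.4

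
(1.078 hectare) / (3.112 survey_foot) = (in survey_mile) 7.062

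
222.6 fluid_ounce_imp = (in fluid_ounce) 213.9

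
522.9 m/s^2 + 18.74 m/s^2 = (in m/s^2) 541.6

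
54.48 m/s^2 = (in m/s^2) 54.48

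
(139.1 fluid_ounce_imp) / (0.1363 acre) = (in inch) 0.0002821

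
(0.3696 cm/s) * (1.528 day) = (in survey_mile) 0.3032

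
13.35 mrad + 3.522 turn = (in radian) 22.14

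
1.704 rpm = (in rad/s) 0.1784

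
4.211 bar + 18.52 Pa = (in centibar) 421.1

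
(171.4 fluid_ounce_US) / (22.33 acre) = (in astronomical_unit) 3.75e-19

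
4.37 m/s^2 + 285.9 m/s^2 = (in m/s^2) 290.3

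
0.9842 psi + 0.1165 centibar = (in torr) 51.77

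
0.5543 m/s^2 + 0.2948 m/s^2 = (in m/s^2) 0.8491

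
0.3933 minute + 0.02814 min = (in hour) 0.007024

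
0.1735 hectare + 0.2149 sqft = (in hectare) 0.1735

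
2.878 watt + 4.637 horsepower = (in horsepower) 4.641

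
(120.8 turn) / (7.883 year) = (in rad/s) 3.053e-06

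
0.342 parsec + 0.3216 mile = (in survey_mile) 6.557e+12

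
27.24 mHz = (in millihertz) 27.24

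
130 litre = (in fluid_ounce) 4396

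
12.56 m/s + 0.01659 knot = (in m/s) 12.57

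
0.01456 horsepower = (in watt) 10.86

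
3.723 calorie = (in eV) 9.722e+19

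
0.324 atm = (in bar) 0.3283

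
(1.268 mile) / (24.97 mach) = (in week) 3.968e-07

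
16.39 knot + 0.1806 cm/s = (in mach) 0.02477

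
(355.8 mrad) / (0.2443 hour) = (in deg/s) 0.02318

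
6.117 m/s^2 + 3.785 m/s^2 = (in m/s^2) 9.902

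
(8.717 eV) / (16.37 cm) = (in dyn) 8.532e-13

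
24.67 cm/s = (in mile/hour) 0.5519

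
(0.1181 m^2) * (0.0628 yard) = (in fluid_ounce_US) 229.3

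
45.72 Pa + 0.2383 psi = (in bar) 0.01689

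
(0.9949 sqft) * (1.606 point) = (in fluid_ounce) 1.771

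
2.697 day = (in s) 2.33e+05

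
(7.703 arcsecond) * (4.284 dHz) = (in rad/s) 1.6e-05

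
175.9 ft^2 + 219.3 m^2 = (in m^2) 235.6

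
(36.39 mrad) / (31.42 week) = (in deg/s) 1.097e-07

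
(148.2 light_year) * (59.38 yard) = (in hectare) 7.613e+15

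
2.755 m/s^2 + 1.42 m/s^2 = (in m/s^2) 4.175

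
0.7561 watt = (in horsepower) 0.001014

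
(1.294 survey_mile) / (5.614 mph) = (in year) 2.631e-05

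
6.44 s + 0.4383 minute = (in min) 0.5456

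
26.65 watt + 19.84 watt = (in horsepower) 0.06234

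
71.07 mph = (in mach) 0.09331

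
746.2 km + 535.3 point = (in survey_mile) 463.7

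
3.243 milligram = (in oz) 0.0001144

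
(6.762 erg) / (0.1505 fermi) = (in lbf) 1.01e+09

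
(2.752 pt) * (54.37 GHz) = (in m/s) 5.278e+07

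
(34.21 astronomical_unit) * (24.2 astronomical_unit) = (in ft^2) 1.994e+26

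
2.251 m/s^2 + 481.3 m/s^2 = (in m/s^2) 483.6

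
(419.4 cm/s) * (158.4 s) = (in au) 4.441e-09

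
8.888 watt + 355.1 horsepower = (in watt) 2.648e+05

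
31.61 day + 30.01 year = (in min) 1.582e+07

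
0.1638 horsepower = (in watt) 122.1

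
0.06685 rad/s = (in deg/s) 3.83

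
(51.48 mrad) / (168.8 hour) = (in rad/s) 8.472e-08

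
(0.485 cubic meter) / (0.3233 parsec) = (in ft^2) 5.233e-16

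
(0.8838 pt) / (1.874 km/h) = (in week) 9.903e-10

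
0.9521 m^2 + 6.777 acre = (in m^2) 2.743e+04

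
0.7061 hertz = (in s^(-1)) 0.7061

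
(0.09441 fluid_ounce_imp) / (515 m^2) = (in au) 3.482e-20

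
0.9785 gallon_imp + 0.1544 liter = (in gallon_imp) 1.012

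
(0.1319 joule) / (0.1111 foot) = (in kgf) 0.3972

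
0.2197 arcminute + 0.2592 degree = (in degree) 0.2629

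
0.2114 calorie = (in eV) 5.521e+18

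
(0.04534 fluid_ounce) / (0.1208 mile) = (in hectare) 6.897e-13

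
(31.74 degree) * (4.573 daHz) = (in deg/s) 1451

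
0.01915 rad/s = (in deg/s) 1.097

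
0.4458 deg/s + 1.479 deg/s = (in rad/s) 0.03359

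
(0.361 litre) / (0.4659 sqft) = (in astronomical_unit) 5.575e-14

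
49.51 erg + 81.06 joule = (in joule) 81.06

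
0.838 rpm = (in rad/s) 0.08776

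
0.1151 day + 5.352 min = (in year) 0.0003255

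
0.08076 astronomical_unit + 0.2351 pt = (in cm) 1.208e+12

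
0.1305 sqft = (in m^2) 0.01212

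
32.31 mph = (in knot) 28.08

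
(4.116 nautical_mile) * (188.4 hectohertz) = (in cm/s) 1.436e+10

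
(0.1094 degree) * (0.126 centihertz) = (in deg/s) 0.0001378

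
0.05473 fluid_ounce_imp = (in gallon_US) 0.0004108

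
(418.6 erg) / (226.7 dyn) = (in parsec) 5.984e-19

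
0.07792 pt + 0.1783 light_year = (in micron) 1.687e+21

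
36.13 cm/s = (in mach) 0.001061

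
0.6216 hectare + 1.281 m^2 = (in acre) 1.536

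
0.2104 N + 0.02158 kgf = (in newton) 0.422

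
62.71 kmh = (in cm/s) 1742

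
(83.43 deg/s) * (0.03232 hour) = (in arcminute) 5.824e+05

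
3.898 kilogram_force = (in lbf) 8.594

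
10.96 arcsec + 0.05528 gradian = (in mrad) 0.9215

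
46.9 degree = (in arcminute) 2814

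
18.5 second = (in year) 5.866e-07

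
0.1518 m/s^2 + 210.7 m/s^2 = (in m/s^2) 210.9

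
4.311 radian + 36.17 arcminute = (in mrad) 4322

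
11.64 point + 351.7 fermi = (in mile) 2.552e-06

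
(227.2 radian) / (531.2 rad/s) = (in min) 0.007129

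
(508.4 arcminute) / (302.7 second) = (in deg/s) 0.02799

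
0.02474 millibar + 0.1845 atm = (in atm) 0.1845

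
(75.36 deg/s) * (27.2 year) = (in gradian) 7.182e+10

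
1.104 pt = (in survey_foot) 0.001278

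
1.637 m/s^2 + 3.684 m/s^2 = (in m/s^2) 5.321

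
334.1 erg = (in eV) 2.085e+14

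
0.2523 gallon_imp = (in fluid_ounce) 38.78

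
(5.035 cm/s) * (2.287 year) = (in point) 1.029e+10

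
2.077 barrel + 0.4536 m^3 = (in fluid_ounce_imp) 2.759e+04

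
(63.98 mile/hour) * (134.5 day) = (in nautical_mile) 1.795e+05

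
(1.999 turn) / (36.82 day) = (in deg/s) 0.0002262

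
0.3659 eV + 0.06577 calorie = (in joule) 0.2752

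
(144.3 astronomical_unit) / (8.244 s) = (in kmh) 9.427e+12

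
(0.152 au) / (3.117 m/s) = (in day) 8.443e+04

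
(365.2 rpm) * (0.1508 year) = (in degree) 1.042e+10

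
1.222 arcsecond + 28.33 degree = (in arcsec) 1.02e+05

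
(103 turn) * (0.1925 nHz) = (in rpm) 1.19e-06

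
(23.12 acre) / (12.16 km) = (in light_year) 8.133e-16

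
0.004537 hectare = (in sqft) 488.4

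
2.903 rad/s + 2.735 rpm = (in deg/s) 182.7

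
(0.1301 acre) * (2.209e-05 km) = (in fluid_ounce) 3.933e+05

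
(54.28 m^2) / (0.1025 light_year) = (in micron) 5.597e-08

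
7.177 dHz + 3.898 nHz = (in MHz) 7.177e-07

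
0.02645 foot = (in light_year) 8.521e-19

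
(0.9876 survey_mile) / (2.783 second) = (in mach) 1.677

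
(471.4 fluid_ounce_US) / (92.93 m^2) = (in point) 0.4252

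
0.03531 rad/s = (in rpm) 0.3372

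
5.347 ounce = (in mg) 1.516e+05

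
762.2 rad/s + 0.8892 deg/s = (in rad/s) 762.2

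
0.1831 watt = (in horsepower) 0.0002455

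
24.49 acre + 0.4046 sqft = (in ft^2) 1.067e+06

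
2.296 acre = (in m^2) 9292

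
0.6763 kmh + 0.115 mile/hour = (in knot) 0.4651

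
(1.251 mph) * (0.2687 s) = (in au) 1.004e-12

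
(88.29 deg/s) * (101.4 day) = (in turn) 2.149e+06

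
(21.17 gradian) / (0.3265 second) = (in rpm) 9.726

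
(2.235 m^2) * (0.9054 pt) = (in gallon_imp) 0.157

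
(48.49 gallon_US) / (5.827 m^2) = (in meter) 0.0315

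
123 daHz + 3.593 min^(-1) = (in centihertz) 1.23e+05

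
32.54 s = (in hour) 0.009039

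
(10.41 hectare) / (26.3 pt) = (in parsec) 3.636e-10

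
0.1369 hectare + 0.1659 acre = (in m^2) 2040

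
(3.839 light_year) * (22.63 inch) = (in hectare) 2.088e+12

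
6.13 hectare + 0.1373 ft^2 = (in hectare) 6.13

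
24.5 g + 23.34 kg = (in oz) 824.2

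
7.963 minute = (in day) 0.00553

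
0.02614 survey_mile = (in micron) 4.207e+07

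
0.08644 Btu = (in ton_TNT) 2.18e-08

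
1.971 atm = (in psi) 28.97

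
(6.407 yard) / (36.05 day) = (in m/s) 1.881e-06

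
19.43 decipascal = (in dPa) 19.43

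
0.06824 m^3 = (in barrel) 0.4292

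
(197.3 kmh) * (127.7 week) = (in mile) 2.63e+06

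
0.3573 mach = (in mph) 272.1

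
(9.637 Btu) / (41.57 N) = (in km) 0.2446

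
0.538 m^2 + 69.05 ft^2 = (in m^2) 6.953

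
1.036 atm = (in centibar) 105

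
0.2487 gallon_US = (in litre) 0.9414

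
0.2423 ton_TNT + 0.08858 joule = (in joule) 1.014e+09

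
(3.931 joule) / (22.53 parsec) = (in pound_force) 1.271e-18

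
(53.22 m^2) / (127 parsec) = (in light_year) 1.435e-33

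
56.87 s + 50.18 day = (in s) 4.336e+06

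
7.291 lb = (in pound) 7.291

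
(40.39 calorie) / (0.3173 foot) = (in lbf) 392.8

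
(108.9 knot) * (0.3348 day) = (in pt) 4.594e+09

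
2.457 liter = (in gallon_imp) 0.5405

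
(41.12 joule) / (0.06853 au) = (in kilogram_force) 4.09e-10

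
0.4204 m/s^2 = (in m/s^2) 0.4204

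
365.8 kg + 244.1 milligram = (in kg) 365.8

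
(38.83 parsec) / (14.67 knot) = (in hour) 4.41e+13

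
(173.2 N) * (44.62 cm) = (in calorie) 18.47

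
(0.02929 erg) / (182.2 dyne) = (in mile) 9.989e-10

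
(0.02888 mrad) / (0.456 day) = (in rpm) 7e-09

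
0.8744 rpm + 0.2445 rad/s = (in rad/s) 0.3361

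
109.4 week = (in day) 765.8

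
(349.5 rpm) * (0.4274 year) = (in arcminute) 1.696e+12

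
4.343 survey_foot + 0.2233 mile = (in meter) 360.7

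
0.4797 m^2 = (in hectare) 4.797e-05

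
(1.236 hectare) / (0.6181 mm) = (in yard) 2.187e+07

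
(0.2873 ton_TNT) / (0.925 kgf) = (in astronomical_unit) 0.0008858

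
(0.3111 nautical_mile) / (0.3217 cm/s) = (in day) 2.073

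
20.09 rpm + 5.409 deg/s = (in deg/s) 125.9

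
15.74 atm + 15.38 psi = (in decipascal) 1.701e+07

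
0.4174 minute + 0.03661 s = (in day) 0.0002903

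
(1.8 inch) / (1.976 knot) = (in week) 7.437e-08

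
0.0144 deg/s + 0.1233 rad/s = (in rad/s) 0.1236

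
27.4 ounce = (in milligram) 7.768e+05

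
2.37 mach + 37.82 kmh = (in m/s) 817.5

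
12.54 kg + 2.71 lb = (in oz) 485.7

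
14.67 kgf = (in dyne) 1.439e+07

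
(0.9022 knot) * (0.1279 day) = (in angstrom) 5.129e+13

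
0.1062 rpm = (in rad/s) 0.01112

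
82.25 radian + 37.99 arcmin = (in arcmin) 2.828e+05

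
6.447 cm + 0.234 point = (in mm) 64.55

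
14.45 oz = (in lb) 0.9031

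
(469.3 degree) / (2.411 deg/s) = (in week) 0.0003218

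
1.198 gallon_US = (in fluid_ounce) 153.3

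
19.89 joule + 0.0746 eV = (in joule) 19.89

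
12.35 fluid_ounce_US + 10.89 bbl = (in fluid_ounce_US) 5.856e+04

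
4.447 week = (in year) 0.08528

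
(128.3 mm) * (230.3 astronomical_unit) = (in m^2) 4.42e+12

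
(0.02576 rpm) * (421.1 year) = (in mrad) 3.582e+10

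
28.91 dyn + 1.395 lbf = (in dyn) 6.206e+05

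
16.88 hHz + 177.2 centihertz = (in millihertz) 1.69e+06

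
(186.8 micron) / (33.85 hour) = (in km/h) 5.518e-09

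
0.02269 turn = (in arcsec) 2.941e+04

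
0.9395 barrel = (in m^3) 0.1494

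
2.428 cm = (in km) 2.428e-05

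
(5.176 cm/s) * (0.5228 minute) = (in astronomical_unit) 1.085e-11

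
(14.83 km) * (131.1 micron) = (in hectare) 0.0001944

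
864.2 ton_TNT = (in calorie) 8.642e+11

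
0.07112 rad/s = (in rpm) 0.6791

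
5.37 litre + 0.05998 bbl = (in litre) 14.91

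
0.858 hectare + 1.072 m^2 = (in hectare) 0.8581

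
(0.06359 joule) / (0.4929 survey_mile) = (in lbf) 1.802e-05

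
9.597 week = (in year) 0.1841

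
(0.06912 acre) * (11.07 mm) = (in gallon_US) 818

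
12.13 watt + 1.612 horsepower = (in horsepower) 1.628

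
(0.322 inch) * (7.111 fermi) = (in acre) 1.437e-20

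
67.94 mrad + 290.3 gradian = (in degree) 265.2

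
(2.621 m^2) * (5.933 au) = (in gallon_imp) 5.117e+14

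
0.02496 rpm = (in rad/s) 0.002614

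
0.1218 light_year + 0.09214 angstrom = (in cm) 1.152e+17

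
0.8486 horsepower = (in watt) 632.8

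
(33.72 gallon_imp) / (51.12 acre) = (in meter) 7.41e-07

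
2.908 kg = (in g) 2908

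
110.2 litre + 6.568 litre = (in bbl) 0.7344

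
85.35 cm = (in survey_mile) 0.0005303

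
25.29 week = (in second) 1.53e+07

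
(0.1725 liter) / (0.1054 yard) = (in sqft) 0.01927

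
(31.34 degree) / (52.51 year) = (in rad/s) 3.303e-10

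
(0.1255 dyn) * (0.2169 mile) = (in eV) 2.734e+15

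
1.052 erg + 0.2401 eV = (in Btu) 9.971e-11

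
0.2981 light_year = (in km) 2.82e+12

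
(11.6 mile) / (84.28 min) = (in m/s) 3.692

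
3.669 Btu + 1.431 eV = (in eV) 2.416e+22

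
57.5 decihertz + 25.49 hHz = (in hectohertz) 25.55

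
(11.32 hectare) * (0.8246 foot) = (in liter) 2.845e+07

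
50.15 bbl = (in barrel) 50.15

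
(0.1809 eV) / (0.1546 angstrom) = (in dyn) 0.0001875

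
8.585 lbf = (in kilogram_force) 3.894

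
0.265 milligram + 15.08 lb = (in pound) 15.08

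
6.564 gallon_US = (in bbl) 0.1563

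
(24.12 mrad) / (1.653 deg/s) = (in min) 0.01393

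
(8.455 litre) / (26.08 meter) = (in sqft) 0.00349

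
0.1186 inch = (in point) 8.539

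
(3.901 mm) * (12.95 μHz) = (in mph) 1.13e-07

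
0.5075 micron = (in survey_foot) 1.665e-06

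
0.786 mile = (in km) 1.265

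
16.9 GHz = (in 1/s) 1.69e+10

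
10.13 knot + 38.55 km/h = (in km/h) 57.31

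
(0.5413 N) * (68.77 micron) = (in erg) 372.3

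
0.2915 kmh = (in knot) 0.1574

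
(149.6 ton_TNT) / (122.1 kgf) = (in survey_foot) 1.715e+09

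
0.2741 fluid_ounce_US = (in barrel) 5.099e-05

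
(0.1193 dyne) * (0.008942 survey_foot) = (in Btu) 3.082e-12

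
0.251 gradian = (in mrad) 3.943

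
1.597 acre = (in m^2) 6463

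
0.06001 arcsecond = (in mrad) 0.0002909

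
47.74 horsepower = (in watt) 3.56e+04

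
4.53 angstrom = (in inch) 1.783e-08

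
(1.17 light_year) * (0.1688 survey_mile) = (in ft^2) 3.237e+19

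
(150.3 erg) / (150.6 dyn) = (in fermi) 9.98e+12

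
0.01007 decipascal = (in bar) 1.007e-08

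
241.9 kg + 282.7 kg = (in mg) 5.246e+08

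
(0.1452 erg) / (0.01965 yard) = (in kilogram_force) 8.24e-08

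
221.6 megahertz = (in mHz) 2.216e+11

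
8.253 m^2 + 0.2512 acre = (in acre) 0.2532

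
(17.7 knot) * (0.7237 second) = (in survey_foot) 21.62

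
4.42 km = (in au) 2.955e-08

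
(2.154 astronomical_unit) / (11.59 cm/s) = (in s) 2.78e+12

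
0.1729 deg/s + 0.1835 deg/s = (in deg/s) 0.3564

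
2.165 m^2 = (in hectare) 0.0002165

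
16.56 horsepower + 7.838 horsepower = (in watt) 1.819e+04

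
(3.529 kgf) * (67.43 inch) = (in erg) 5.927e+08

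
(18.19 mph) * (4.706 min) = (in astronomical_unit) 1.535e-08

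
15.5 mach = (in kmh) 1.9e+04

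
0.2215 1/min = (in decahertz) 0.0003692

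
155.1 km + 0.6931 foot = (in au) 1.037e-06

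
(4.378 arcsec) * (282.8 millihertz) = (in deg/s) 0.0003439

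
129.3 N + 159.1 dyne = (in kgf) 13.19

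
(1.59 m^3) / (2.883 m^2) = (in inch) 21.71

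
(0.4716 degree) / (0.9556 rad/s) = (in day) 9.969e-08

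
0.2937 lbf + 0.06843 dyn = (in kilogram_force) 0.1332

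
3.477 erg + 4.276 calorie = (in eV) 1.117e+20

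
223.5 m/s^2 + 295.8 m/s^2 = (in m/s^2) 519.3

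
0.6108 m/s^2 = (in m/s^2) 0.6108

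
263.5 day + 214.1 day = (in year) 1.308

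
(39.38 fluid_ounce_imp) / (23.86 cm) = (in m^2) 0.004689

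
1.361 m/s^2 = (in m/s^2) 1.361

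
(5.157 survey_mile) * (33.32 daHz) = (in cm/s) 2.765e+08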